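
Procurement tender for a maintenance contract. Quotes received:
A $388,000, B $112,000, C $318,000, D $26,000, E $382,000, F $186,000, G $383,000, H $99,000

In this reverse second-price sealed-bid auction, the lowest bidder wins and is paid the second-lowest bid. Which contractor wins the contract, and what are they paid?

Bids in order: 26,000 (D) < 99,000 (H) < 112,000 (B) < 186,000 (F) < 318,000 (C) < 382,000 (E) < …
Second-price: D is paid H's bid of $99,000.

D is paid $99,000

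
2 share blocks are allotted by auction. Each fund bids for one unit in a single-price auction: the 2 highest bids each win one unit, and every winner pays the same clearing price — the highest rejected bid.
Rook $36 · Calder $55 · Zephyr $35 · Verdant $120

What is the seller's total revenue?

Sorting: 120 (Verdant), 55 (Calder), 36 (Rook), 35 (Zephyr)
Top 2: Verdant, Calder.
Clearing price = highest rejected bid = $36.
Total revenue = 2 × $36 = $72.

Total revenue: $72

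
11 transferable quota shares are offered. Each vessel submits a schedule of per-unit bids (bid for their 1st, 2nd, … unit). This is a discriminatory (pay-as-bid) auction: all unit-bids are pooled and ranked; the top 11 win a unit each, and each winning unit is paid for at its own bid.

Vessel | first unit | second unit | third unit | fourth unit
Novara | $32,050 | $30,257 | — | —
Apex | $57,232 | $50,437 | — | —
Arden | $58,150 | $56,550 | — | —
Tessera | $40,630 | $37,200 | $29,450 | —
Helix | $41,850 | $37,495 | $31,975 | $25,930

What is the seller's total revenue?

All unit-bids, highest first — top 11: 58,150 (Arden-1), 57,232 (Apex-1), 56,550 (Arden-2), 50,437 (Apex-2), 41,850 (Helix-1), 40,630 (Tessera-1), 37,495 (Helix-2), 37,200 (Tessera-2), 32,050 (Novara-1), 31,975 (Helix-3), 30,257 (Novara-2)
Next rejected bid: $29,450 (not a price — pay-as-bid).
Each winning unit pays its own bid.
Revenue = 58,150 + 57,232 + 56,550 + 50,437 + 41,850 + 40,630 + 37,495 + 37,200 + 32,050 + 31,975 + 30,257 = $473,826.

Total revenue: $473,826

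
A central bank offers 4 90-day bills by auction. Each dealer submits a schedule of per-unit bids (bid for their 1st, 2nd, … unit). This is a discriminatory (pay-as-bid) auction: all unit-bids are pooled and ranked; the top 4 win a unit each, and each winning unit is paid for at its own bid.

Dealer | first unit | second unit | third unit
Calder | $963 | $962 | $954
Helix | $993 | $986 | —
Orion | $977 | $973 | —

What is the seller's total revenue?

Total revenue: $3,929

All unit-bids, highest first — top 4: 993 (Helix-1), 986 (Helix-2), 977 (Orion-1), 973 (Orion-2)
Next rejected bid: $963 (not a price — pay-as-bid).
Each winning unit pays its own bid.
Revenue = 993 + 986 + 977 + 973 = $3,929.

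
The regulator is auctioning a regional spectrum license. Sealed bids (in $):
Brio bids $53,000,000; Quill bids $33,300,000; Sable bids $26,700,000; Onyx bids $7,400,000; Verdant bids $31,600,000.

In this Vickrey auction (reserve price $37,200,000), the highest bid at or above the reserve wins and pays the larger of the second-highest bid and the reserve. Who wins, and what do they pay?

Brio pays $37,200,000

Sorting bids: 53,000,000 (Brio) > 33,300,000 (Quill) > 31,600,000 (Verdant) > 26,700,000 (Sable) > 7,400,000 (Onyx)
Highest eligible bid: Brio at $53,000,000.
max(second-highest $33,300,000, reserve $37,200,000) = $37,200,000.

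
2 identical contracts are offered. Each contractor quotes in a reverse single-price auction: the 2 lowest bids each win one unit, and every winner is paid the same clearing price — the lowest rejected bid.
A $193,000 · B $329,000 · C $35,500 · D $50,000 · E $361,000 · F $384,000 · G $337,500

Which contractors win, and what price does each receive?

Bids ranked low→high: 35,500 (C), 50,000 (D), 193,000 (A), 329,000 (B), …
The 2 lowest are C, D.
Lowest unsuccessful bid: $193,000 → clearing price.

C, D; each is paid $193,000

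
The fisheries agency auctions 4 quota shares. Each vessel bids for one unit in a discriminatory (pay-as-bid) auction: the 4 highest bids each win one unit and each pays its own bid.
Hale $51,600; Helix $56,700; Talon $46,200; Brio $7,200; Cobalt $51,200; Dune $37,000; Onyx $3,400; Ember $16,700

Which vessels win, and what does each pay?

Helix $56,700, Hale $51,600, Cobalt $51,200, Talon $46,200

Bids ranked high→low: 56,700 (Helix), 51,600 (Hale), 51,200 (Cobalt), 46,200 (Talon), 37,000 (Dune), 16,700 (Ember), …
The 4 highest are Helix, Hale, Cobalt, Talon.
Each winner pays its own bid: Helix $56,700, Hale $51,600, Cobalt $51,200, Talon $46,200.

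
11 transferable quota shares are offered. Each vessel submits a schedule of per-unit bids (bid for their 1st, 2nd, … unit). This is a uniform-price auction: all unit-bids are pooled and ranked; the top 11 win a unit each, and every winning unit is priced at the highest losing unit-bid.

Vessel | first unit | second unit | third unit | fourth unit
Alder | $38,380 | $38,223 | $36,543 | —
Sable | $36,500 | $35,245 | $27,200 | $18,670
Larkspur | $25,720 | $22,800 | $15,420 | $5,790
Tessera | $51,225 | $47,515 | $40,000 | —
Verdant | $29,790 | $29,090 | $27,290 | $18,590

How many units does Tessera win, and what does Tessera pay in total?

Tessera: 3 units, pays $81,600

All unit-bids, highest first — top 11: 51,225 (Tessera-1), 47,515 (Tessera-2), 40,000 (Tessera-3), 38,380 (Alder-1), 38,223 (Alder-2), 36,543 (Alder-3), 36,500 (Sable-1), 35,245 (Sable-2), 29,790 (Verdant-1), 29,090 (Verdant-2), 27,290 (Verdant-3)
The (k+1)-th unit-bid is $27,200.
Tessera wins 3 unit(s) at $27,200 each.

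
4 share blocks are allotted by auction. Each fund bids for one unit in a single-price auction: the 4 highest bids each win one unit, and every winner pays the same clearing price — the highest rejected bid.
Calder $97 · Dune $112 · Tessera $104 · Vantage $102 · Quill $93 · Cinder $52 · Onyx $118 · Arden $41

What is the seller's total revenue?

Ordering the bids: 118 (Onyx), 112 (Dune), 104 (Tessera), 102 (Vantage), 97 (Calder), 93 (Quill), …
The 4 highest are Onyx, Dune, Tessera, Vantage.
Clearing price = highest rejected bid = $97.
Total revenue = 4 × $97 = $388.

Total revenue: $388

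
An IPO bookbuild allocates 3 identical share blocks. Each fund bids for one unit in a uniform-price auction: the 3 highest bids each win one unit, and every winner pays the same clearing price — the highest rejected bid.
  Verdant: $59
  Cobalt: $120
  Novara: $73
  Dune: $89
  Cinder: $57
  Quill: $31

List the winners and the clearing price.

Cobalt, Dune, Novara; each pays $59

Ordering the bids: 120 (Cobalt), 89 (Dune), 73 (Novara), 59 (Verdant), 57 (Cinder), …
Top 3: Cobalt, Dune, Novara.
Highest unsuccessful bid: $59 → clearing price.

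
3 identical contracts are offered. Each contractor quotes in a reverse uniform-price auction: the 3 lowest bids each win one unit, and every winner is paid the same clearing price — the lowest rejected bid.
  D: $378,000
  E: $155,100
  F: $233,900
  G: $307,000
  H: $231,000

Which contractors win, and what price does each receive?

Ordering the bids: 155,100 (E), 231,000 (H), 233,900 (F), 307,000 (G), 378,000 (D)
Lowest 3: E, H, F.
Clearing price = lowest rejected bid = $307,000.

E, H, F; each is paid $307,000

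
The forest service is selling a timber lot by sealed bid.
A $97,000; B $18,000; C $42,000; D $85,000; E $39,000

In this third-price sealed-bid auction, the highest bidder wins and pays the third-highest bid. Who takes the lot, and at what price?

Bids in order: 97,000 (A) > 85,000 (D) > 42,000 (C) > 39,000 (E) > 18,000 (B)
A is highest; pays the third-highest bid, $42,000.

A pays $42,000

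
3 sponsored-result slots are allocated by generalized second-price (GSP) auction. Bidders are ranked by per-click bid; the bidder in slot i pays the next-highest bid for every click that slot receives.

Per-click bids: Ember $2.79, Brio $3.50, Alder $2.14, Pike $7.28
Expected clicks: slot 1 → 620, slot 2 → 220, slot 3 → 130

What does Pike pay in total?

Sorting advertisers: $7.28 (Pike) > $3.50 (Brio) > $2.79 (Ember) > $2.14 (Alder)
Pike holds slot 1 → pays next bid $3.50 × 620 clicks = $2170.00.

Pike pays $2170.00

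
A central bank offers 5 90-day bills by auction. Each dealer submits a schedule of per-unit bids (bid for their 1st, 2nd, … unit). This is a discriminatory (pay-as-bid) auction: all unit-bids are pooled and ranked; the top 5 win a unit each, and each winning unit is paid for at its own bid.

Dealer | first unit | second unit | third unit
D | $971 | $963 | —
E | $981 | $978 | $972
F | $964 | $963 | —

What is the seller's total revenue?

All unit-bids, highest first — top 5: 981 (E-1), 978 (E-2), 972 (E-3), 971 (D-1), 964 (F-1)
Next rejected bid: $963 (not a price — pay-as-bid).
Each winning unit pays its own bid.
Revenue = 981 + 978 + 972 + 971 + 964 = $4,866.

Total revenue: $4,866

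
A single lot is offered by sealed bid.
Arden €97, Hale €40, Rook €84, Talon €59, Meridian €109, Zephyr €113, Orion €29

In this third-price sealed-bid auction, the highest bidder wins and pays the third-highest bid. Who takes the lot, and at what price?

Zephyr pays €97

Bids in order: 113 (Zephyr) > 109 (Meridian) > 97 (Arden) > 84 (Rook) > 59 (Talon) > 40 (Hale) > …
Zephyr is highest; pays the third-highest bid, €97.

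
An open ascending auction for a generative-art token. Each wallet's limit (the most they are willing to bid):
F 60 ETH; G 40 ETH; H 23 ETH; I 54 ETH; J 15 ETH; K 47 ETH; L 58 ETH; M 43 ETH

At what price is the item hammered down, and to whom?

F wins at 58 ETH

Rule: the price rises until one bidder remains; the winner pays the price at which the last rival dropped out.
Sorting limits: 60 (F) > 58 (L) > 54 (I) > 47 (K) > 43 (M) > 40 (G) > …
Bidding ends when L exits at 58 ETH; F takes it.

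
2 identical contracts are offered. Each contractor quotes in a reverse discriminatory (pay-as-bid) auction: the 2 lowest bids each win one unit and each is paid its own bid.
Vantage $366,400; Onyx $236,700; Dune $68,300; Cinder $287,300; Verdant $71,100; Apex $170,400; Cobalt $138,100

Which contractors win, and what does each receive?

Sorting: 68,300 (Dune), 71,100 (Verdant), 138,100 (Cobalt), 170,400 (Apex), …
The 2 lowest are Dune, Verdant.
Each winner is paid its own bid: Dune $68,300, Verdant $71,100.

Dune $68,300, Verdant $71,100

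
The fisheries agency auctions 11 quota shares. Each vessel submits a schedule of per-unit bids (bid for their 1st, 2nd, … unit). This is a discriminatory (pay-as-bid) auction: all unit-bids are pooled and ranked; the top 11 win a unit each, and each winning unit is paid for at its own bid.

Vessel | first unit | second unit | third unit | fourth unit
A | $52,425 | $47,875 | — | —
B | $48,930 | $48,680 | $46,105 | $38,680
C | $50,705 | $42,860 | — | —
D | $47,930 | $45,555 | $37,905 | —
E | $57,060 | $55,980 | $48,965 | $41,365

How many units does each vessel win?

A 2, B 3, C 1, D 2, E 3

All unit-bids, highest first — top 11: 57,060 (E-1), 55,980 (E-2), 52,425 (A-1), 50,705 (C-1), 48,965 (E-3), 48,930 (B-1), 48,680 (B-2), 47,930 (D-1), 47,875 (A-2), 46,105 (B-3), 45,555 (D-2)
Next rejected bid: $42,860 (not a price — pay-as-bid).
Allocation: A 2, B 3, C 1, D 2, E 3.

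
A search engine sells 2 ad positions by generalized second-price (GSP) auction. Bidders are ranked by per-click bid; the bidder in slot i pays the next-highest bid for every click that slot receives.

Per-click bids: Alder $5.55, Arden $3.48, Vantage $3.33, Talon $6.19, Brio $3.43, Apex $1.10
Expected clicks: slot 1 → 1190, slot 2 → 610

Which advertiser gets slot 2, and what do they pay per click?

Per-click bids in order: $6.19 (Talon) > $5.55 (Alder) > $3.48 (Arden) > …
Slot 2 goes to the second-ranked bidder, Alder, who pays the next bid down: $3.48/click.

Alder; $3.48 per click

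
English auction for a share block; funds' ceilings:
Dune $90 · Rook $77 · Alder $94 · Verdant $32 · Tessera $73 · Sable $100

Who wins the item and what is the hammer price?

Sable wins at $94

Limits in order: 100 (Sable) > 94 (Alder) > 90 (Dune) > 77 (Rook) > 73 (Tessera) > 32 (Verdant)
Alder is the last rival to drop out, at $94; Sable remains and wins at that price.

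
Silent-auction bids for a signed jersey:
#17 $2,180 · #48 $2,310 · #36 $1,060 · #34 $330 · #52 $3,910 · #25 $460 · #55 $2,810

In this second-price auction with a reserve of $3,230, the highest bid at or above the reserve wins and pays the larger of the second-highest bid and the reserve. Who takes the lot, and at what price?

Sorting bids: 3,910 (#52) > 2,810 (#55) > 2,310 (#48) > 2,180 (#17) > 1,060 (#36) > 460 (#25) > …
#52 has the top bid at or above the reserve ($3,910).
max(second-highest $2,810, reserve $3,230) = $3,230.

#52 pays $3,230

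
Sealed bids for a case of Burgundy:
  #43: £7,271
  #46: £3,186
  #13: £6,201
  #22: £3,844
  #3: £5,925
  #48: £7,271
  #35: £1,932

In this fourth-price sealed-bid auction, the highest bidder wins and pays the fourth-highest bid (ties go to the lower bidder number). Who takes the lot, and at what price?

#43 pays £5,925

Sorting bids: 7,271 (#43) > 7,271 (#48) > 6,201 (#13) > 5,925 (#3) > 3,844 (#22) > 3,186 (#46) > …
Tie at £7,271 → #43 wins by tie-break.
#43 wins; payment is bid #4 in the ranking = £5,925.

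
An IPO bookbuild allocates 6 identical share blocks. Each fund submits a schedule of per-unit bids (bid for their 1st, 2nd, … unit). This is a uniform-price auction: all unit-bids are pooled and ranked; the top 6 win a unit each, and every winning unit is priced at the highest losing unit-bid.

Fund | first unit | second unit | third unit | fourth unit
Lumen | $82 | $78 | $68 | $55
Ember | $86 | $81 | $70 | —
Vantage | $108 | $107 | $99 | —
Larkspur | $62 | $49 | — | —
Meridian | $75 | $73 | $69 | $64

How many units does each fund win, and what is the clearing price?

Pooled unit-bids ranked (top 6): 108 (Vantage-1), 107 (Vantage-2), 99 (Vantage-3), 86 (Ember-1), 82 (Lumen-1), 81 (Ember-2)
Highest rejected unit-bid = $78.
Allocation: Ember 2, Lumen 1, Vantage 3.

Ember 2, Lumen 1, Vantage 3; clearing price $78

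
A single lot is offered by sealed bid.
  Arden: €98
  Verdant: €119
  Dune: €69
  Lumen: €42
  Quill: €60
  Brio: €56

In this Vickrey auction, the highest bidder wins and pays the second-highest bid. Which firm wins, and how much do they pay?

Sorting bids: 119 (Verdant) > 98 (Arden) > 69 (Dune) > 60 (Quill) > 56 (Brio) > 42 (Lumen)
Verdant is highest; pays the second-highest bid, €98.

Verdant pays €98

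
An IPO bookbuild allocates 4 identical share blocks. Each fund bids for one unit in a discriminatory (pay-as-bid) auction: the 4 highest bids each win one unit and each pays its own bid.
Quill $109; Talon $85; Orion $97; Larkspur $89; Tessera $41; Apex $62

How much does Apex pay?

Bids ranked high→low: 109 (Quill), 97 (Orion), 89 (Larkspur), 85 (Talon), 62 (Apex), 41 (Tessera)
Winners (4 units): Quill, Orion, Larkspur, Talon.
Apex does not win → $0.

Apex pays $0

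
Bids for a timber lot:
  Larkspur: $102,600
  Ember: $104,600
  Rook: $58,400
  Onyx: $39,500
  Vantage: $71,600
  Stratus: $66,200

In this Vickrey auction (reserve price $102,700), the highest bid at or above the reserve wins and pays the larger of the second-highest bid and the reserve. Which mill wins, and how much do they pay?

Rule: the highest bid at or above the reserve wins and pays the larger of the second-highest bid and the reserve.
Sorting bids: 104,600 (Ember) > 102,600 (Larkspur) > 71,600 (Vantage) > 66,200 (Stratus) > 58,400 (Rook) > 39,500 (Onyx)
Ember has the top bid at or above the reserve ($104,600).
Second-highest bid $102,600 is below the reserve $102,700, so the reserve binds → payment $102,700.

Ember pays $102,700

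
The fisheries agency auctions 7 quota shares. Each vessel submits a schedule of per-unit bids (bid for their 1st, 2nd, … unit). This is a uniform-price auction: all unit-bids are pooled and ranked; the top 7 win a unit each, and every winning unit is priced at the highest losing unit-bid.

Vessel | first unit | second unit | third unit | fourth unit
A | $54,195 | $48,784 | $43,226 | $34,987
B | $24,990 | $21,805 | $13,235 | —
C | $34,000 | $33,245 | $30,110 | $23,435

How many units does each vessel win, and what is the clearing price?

A 4, C 3; clearing price $24,990

Pooled unit-bids ranked (top 7): 54,195 (A-1), 48,784 (A-2), 43,226 (A-3), 34,987 (A-4), 34,000 (C-1), 33,245 (C-2), 30,110 (C-3)
The (k+1)-th unit-bid is $24,990.
Allocation: A 4, C 3.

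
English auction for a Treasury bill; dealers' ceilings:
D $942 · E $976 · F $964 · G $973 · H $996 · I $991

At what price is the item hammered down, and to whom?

H wins at $991

Limits in order: 996 (H) > 991 (I) > 976 (E) > 973 (G) > 964 (F) > 942 (D)
Bidding ends when I exits at $991; H takes it.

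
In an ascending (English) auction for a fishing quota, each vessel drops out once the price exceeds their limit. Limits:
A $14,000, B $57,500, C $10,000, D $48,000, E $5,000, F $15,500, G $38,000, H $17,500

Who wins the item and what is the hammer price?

B wins at $48,000

Rule: the price rises until one bidder remains; the winner pays the price at which the last rival dropped out.
Limits ranked: 57,500 (B) > 48,000 (D) > 38,000 (G) > 17,500 (H) > 15,500 (F) > 14,000 (A) > …
Once the price passes $48,000, only B is left; the hammer falls at D's limit of $48,000.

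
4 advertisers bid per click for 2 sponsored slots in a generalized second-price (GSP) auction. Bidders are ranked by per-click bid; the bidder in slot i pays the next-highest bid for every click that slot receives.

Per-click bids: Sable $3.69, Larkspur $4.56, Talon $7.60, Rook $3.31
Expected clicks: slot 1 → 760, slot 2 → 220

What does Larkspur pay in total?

Larkspur pays $811.80

Per-click bids in order: $7.60 (Talon) > $4.56 (Larkspur) > $3.69 (Sable) > …
Larkspur holds slot 2 → pays next bid $3.69 × 220 clicks = $811.80.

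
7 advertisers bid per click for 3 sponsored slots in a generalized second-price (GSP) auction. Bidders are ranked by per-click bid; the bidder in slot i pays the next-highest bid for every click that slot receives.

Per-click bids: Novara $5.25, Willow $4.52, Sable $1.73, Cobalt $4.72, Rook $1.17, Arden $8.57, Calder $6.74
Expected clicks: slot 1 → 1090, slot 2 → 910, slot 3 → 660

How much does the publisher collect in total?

Total revenue: $15239.30

Per-click bids in order: $8.57 (Arden) > $6.74 (Calder) > $5.25 (Novara) > $4.72 (Cobalt) > …
Slot 1: Arden pays $6.74 × 1090 = $7346.60
Slot 2: Calder pays $5.25 × 910 = $4777.50
Slot 3: Novara pays $4.72 × 660 = $3115.20
Total = $15239.30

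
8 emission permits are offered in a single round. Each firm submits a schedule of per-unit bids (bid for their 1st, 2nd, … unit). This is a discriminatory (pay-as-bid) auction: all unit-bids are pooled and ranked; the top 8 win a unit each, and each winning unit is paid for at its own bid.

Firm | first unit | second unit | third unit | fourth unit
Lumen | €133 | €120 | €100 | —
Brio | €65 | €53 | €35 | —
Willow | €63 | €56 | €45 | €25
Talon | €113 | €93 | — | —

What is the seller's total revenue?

Pooled unit-bids ranked (top 8): 133 (Lumen-1), 120 (Lumen-2), 113 (Talon-1), 100 (Lumen-3), 93 (Talon-2), 65 (Brio-1), 63 (Willow-1), 56 (Willow-2)
Next rejected bid: €53 (not a price — pay-as-bid).
Each winning unit pays its own bid.
Revenue = 133 + 120 + 113 + 100 + 93 + 65 + 63 + 56 = €743.

Total revenue: €743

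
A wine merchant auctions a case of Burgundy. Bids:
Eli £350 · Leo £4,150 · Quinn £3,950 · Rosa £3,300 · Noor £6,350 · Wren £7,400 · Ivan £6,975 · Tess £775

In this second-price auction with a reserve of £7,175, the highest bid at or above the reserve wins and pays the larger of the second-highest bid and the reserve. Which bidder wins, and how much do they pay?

Bids ranked: 7,400 (Wren) > 6,975 (Ivan) > 6,350 (Noor) > 4,150 (Leo) > 3,950 (Quinn) > 3,300 (Rosa) > …
Wren has the top bid at or above the reserve (£7,400).
Second-highest bid £6,975 is below the reserve £7,175, so the reserve binds → payment £7,175.

Wren pays £7,175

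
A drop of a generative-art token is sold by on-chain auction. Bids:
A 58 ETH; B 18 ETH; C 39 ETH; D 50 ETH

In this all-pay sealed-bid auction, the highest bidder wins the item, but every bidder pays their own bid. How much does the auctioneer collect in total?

Bids ranked: 58 (A) > 50 (D) > 39 (C) > 18 (B)
Every bidder forfeits their bid regardless of winning.
Revenue = 58 + 18 + 39 + 50 = 165 ETH.

Total revenue: 165 ETH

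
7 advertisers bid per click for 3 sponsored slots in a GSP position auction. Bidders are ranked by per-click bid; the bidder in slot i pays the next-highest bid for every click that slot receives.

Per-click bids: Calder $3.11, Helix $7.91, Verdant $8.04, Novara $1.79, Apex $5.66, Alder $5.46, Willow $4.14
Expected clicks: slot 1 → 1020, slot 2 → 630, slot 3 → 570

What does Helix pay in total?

Helix pays $3565.80

Ranked by bid: $8.04 (Verdant) > $7.91 (Helix) > $5.66 (Apex) > $5.46 (Alder) > …
Helix holds slot 2 → pays next bid $5.66 × 630 clicks = $3565.80.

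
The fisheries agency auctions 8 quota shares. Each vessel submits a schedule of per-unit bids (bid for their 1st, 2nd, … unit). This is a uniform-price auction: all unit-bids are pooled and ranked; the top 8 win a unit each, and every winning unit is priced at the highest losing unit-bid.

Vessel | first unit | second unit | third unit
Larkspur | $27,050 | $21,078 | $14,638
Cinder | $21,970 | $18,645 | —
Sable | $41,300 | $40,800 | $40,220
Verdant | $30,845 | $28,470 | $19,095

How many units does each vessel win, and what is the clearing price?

Cinder 1, Larkspur 2, Sable 3, Verdant 2; clearing price $19,095

Pooled unit-bids ranked (top 8): 41,300 (Sable-1), 40,800 (Sable-2), 40,220 (Sable-3), 30,845 (Verdant-1), 28,470 (Verdant-2), 27,050 (Larkspur-1), 21,970 (Cinder-1), 21,078 (Larkspur-2)
Highest rejected unit-bid = $19,095.
Allocation: Cinder 1, Larkspur 2, Sable 3, Verdant 2.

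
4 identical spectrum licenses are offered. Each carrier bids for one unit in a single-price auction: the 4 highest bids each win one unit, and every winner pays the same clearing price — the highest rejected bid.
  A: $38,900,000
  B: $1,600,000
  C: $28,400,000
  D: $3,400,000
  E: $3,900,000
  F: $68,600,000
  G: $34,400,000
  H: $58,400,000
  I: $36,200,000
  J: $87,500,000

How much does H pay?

Bids ranked high→low: 87,500,000 (J), 68,600,000 (F), 58,400,000 (H), 38,900,000 (A), 36,200,000 (I), 34,400,000 (G), …
Winners (4 units): J, F, H, A.
First losing bid is I's $36,200,000, which sets the uniform price.
H wins → pays $36,200,000.

H pays $36,200,000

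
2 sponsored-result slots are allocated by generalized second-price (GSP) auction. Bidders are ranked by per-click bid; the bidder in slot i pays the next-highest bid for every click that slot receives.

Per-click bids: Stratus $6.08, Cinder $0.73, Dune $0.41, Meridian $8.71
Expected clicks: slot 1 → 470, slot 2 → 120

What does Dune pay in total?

Per-click bids in order: $8.71 (Meridian) > $6.08 (Stratus) > $0.73 (Cinder) > …
Dune ranks below slot 2 → no slot, pays nothing.

Dune pays $0.00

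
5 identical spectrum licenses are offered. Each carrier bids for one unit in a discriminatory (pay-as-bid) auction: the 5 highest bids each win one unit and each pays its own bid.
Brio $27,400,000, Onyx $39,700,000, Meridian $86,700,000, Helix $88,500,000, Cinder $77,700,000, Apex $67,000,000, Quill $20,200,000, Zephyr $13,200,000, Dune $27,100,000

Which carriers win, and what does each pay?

Helix $88,500,000, Meridian $86,700,000, Cinder $77,700,000, Apex $67,000,000, Onyx $39,700,000

Bids ranked high→low: 88,500,000 (Helix), 86,700,000 (Meridian), 77,700,000 (Cinder), 67,000,000 (Apex), 39,700,000 (Onyx), 27,400,000 (Brio), 27,100,000 (Dune), …
Top 5: Helix, Meridian, Cinder, Apex, Onyx.
Each winner pays its own bid: Helix $88,500,000, Meridian $86,700,000, Cinder $77,700,000, Apex $67,000,000, Onyx $39,700,000.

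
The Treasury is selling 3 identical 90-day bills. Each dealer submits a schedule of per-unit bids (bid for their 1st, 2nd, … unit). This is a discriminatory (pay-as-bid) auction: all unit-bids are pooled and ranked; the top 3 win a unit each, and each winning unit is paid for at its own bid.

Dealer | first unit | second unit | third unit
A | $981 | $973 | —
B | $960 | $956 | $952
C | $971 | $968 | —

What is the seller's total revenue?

Merging the schedules and taking the best 3: 981 (A-1), 973 (A-2), 971 (C-1)
Next rejected bid: $968 (not a price — pay-as-bid).
Each winning unit pays its own bid.
Revenue = 981 + 973 + 971 = $2,925.

Total revenue: $2,925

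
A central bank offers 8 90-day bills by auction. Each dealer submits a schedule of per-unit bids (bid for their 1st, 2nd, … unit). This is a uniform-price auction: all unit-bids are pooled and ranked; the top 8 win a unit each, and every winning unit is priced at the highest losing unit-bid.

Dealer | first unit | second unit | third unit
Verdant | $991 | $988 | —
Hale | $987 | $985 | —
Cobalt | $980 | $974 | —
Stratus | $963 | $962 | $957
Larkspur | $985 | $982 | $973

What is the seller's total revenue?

Pooled unit-bids ranked (top 8): 991 (Verdant-1), 988 (Verdant-2), 987 (Hale-1), 985 (Hale-2), 985 (Larkspur-1), 982 (Larkspur-2), 980 (Cobalt-1), 974 (Cobalt-2)
Highest rejected unit-bid = $973.
Allocation: Cobalt 2, Hale 2, Larkspur 2, Verdant 2. Every unit priced at $973.
Revenue = 8 × 973 = $7,784.

Total revenue: $7,784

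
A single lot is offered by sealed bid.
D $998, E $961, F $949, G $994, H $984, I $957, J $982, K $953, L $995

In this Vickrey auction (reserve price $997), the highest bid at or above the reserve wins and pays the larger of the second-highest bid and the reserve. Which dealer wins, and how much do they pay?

D pays $997

Rule: the highest bid at or above the reserve wins and pays the larger of the second-highest bid and the reserve.
Bids ranked: 998 (D) > 995 (L) > 994 (G) > 984 (H) > 982 (J) > 961 (E) > …
Highest eligible bid: D at $998.
max(second-highest $995, reserve $997) = $997.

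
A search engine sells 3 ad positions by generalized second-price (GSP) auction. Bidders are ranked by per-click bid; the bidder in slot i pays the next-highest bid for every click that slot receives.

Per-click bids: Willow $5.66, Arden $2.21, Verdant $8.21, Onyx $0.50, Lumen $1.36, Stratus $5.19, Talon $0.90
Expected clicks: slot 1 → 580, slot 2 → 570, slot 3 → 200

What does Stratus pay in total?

Stratus pays $442.00

Ranked by bid: $8.21 (Verdant) > $5.66 (Willow) > $5.19 (Stratus) > $2.21 (Arden) > …
Stratus holds slot 3 → pays next bid $2.21 × 200 clicks = $442.00.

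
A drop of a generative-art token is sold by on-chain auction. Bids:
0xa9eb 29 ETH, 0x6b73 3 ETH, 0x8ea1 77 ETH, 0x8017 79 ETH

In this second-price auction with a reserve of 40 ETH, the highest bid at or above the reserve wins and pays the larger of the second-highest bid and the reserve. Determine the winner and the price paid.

Second-price auction with a reserve of 40 ETH: the highest bid at or above the reserve wins and pays the larger of the second-highest bid and the reserve.
Bids ranked: 79 (0x8017) > 77 (0x8ea1) > 29 (0xa9eb) > 3 (0x6b73)
0x8017 has the top bid at or above the reserve (79 ETH).
max(second-highest 77 ETH, reserve 40 ETH) = 77 ETH; the reserve does not bind.

0x8017 pays 77 ETH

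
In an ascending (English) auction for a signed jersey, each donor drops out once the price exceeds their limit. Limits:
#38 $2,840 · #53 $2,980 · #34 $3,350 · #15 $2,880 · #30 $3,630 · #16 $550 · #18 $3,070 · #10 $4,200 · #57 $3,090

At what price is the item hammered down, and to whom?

Limits ranked: 4,200 (#10) > 3,630 (#30) > 3,350 (#34) > 3,090 (#57) > 3,070 (#18) > 2,980 (#53) > …
#30 is the last rival to drop out, at $3,630; #10 remains and wins at that price.

#10 wins at $3,630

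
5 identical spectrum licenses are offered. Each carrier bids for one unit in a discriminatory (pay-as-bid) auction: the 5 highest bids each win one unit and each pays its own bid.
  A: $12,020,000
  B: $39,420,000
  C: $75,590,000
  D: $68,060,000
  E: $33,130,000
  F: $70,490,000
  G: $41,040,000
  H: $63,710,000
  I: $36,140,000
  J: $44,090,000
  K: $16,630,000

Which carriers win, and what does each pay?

C $75,590,000, F $70,490,000, D $68,060,000, H $63,710,000, J $44,090,000

Sorting: 75,590,000 (C), 70,490,000 (F), 68,060,000 (D), 63,710,000 (H), 44,090,000 (J), 41,040,000 (G), 39,420,000 (B), …
Winners (5 units): C, F, D, H, J.
Each winner pays its own bid: C $75,590,000, F $70,490,000, D $68,060,000, H $63,710,000, J $44,090,000.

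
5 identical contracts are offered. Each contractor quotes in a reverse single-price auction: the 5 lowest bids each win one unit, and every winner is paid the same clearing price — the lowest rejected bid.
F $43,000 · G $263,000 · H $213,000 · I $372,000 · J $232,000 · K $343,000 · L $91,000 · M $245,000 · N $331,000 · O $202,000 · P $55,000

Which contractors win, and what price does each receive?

Sorting: 43,000 (F), 55,000 (P), 91,000 (L), 202,000 (O), 213,000 (H), 232,000 (J), 245,000 (M), …
Lowest 5: F, P, L, O, H.
Clearing price = lowest rejected bid = $232,000.

F, P, L, O, H; each is paid $232,000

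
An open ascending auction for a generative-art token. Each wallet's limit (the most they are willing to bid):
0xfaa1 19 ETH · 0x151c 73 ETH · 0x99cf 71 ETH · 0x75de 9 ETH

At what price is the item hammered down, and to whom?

Limits in order: 73 (0x151c) > 71 (0x99cf) > 19 (0xfaa1) > 9 (0x75de)
Bidding ends when 0x99cf exits at 71 ETH; 0x151c takes it.

0x151c wins at 71 ETH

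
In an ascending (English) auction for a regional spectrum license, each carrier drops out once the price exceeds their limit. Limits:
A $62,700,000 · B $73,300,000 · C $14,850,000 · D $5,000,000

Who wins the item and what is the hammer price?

B wins at $62,700,000

Ascending (English) auction: the price rises until one bidder remains; the winner pays the price at which the last rival dropped out.
Limits in order: 73,300,000 (B) > 62,700,000 (A) > 14,850,000 (C) > 5,000,000 (D)
Bidding ends when A exits at $62,700,000; B takes it.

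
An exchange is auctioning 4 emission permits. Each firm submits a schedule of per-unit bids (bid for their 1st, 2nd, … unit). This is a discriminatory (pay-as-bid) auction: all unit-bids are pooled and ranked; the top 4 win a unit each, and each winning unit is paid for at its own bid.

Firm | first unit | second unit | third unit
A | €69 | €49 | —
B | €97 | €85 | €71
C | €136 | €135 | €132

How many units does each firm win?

B 1, C 3

All unit-bids, highest first — top 4: 136 (C-1), 135 (C-2), 132 (C-3), 97 (B-1)
Next rejected bid: €85 (not a price — pay-as-bid).
Allocation: B 1, C 3.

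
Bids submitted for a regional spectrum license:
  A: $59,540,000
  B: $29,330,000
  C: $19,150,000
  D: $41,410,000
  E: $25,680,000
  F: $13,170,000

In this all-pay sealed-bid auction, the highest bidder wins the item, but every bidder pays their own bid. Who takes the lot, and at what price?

Sorting bids: 59,540,000 (A) > 41,410,000 (D) > 29,330,000 (B) > 25,680,000 (E) > 19,150,000 (C) > 13,170,000 (F)
A wins with the top bid; all bids are sunk regardless.

A pays $59,540,000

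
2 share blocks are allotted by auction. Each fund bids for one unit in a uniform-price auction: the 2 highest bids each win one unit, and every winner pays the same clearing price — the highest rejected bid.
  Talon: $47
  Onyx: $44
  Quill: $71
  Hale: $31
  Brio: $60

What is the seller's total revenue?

Sorting: 71 (Quill), 60 (Brio), 47 (Talon), 44 (Onyx), …
Winners (2 units): Quill, Brio.
First losing bid is Talon's $47, which sets the uniform price.
Total revenue = 2 × $47 = $94.

Total revenue: $94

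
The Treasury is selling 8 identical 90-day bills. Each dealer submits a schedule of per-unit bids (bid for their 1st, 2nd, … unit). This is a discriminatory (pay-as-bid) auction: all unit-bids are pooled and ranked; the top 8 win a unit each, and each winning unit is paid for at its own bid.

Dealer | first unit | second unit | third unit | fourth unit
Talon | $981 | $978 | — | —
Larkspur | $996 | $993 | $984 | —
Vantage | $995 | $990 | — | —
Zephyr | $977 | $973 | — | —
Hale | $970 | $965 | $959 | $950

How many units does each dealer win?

Larkspur 3, Talon 2, Vantage 2, Zephyr 1

Pooled unit-bids ranked (top 8): 996 (Larkspur-1), 995 (Vantage-1), 993 (Larkspur-2), 990 (Vantage-2), 984 (Larkspur-3), 981 (Talon-1), 978 (Talon-2), 977 (Zephyr-1)
Next rejected bid: $973 (not a price — pay-as-bid).
Allocation: Larkspur 3, Talon 2, Vantage 2, Zephyr 1.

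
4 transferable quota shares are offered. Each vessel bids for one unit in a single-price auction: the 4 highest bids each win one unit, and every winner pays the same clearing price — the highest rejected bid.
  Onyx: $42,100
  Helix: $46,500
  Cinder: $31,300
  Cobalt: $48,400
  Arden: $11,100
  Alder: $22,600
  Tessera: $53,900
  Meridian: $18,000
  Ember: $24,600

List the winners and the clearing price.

Tessera, Cobalt, Helix, Onyx; each pays $31,300

Bids ranked high→low: 53,900 (Tessera), 48,400 (Cobalt), 46,500 (Helix), 42,100 (Onyx), 31,300 (Cinder), 24,600 (Ember), …
Top 4: Tessera, Cobalt, Helix, Onyx.
Highest unsuccessful bid: $31,300 → clearing price.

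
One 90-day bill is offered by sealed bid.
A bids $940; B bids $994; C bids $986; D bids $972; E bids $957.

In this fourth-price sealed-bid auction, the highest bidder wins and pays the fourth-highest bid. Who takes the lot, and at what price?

Fourth-price sealed-bid auction: the highest bidder wins and pays the fourth-highest bid.
Bids ranked: 994 (B) > 986 (C) > 972 (D) > 957 (E) > 940 (A)
B wins; payment is bid #4 in the ranking = $957.

B pays $957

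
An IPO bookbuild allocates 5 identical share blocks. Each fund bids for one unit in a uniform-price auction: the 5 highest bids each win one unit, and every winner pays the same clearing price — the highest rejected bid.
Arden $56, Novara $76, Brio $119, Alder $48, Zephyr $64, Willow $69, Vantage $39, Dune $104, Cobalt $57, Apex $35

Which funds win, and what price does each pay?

Brio, Dune, Novara, Willow, Zephyr; each pays $57

Bids ranked high→low: 119 (Brio), 104 (Dune), 76 (Novara), 69 (Willow), 64 (Zephyr), 57 (Cobalt), 56 (Arden), …
Top 5: Brio, Dune, Novara, Willow, Zephyr.
First losing bid is Cobalt's $57, which sets the uniform price.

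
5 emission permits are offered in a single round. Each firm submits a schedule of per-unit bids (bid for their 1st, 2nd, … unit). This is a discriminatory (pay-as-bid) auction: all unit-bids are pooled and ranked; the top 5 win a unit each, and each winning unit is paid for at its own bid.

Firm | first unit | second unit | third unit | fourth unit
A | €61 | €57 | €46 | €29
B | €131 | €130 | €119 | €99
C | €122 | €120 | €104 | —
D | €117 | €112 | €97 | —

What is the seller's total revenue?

All unit-bids, highest first — top 5: 131 (B-1), 130 (B-2), 122 (C-1), 120 (C-2), 119 (B-3)
Next rejected bid: €117 (not a price — pay-as-bid).
Each winning unit pays its own bid.
Revenue = 131 + 130 + 122 + 120 + 119 = €622.

Total revenue: €622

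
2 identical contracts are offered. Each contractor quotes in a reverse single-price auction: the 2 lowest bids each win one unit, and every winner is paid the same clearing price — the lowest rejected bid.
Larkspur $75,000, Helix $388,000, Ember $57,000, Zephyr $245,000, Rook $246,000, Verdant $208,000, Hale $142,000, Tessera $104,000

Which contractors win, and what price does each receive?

Bids ranked low→high: 57,000 (Ember), 75,000 (Larkspur), 104,000 (Tessera), 142,000 (Hale), …
The 2 lowest are Ember, Larkspur.
Lowest unsuccessful bid: $104,000 → clearing price.

Ember, Larkspur; each is paid $104,000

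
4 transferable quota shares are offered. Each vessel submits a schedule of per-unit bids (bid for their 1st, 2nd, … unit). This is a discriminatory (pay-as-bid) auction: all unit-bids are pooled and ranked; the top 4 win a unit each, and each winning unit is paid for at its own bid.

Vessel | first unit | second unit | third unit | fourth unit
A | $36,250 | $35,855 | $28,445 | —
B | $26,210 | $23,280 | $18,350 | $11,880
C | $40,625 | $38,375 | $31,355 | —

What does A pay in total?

A pays $72,105

All unit-bids, highest first — top 4: 40,625 (C-1), 38,375 (C-2), 36,250 (A-1), 35,855 (A-2)
Next rejected bid: $31,355 (not a price — pay-as-bid).
A's winning unit-bids: 36,250 + 35,855 = $72,105.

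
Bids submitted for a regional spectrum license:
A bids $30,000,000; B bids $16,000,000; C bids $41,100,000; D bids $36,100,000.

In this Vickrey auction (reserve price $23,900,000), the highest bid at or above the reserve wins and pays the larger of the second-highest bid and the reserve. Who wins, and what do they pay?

Bids in order: 41,100,000 (C) > 36,100,000 (D) > 30,000,000 (A) > 16,000,000 (B)
C has the top bid at or above the reserve ($41,100,000).
Second-highest bid $36,100,000 exceeds the reserve $23,900,000 → payment $36,100,000.

C pays $36,100,000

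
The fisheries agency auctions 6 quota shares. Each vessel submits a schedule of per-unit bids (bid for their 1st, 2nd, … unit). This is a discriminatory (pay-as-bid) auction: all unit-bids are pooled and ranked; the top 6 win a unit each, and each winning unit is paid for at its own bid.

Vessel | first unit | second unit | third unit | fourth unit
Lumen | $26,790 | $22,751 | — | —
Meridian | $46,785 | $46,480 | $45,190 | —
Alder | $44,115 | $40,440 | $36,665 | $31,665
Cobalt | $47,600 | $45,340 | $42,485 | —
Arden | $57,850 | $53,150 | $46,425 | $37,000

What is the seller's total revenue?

Total revenue: $298,290

Pooled unit-bids ranked (top 6): 57,850 (Arden-1), 53,150 (Arden-2), 47,600 (Cobalt-1), 46,785 (Meridian-1), 46,480 (Meridian-2), 46,425 (Arden-3)
Next rejected bid: $45,340 (not a price — pay-as-bid).
Each winning unit pays its own bid.
Revenue = 57,850 + 53,150 + 47,600 + 46,785 + 46,480 + 46,425 = $298,290.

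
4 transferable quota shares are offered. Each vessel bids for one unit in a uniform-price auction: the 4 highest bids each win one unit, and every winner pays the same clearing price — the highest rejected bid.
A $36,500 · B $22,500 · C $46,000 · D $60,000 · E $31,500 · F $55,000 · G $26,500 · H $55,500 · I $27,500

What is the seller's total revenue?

Ordering the bids: 60,000 (D), 55,500 (H), 55,000 (F), 46,000 (C), 36,500 (A), 31,500 (E), …
Winners (4 units): D, H, F, C.
First losing bid is A's $36,500, which sets the uniform price.
Total revenue = 4 × $36,500 = $146,000.

Total revenue: $146,000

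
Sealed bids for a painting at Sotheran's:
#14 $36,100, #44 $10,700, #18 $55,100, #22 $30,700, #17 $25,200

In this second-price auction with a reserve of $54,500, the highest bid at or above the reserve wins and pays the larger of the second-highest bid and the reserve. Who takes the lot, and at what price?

#18 pays $54,500

Sorting bids: 55,100 (#18) > 36,100 (#14) > 30,700 (#22) > 25,200 (#17) > 10,700 (#44)
#18 has the top bid at or above the reserve ($55,100).
max(second-highest $36,100, reserve $54,500) = $54,500.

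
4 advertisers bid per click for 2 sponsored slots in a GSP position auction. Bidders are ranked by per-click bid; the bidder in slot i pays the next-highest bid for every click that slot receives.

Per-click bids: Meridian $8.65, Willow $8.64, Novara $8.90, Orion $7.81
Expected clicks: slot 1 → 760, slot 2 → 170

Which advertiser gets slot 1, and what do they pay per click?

Ranked by bid: $8.90 (Novara) > $8.65 (Meridian) > $8.64 (Willow) > …
Slot 1 goes to the first-ranked bidder, Novara, who pays the next bid down: $8.65/click.

Novara; $8.65 per click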